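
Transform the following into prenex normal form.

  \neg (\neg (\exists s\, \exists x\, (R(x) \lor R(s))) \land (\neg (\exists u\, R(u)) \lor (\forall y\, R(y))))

Push ¬ through the quantifiers and connectives to reach negation normal form:
  (\exists s\, \exists x\, (R(x) \lor R(s))) \lor (\exists u\, R(u)) \land (\exists y\, \neg R(y))
All bound variables are already distinct, so no renaming is needed.
Extract every quantifier outward, since the variables are now distinct and don't occur free across branches:
  \exists s\, \exists x\, \exists u\, \exists y\, (R(x) \lor R(s) \lor R(u) \land \neg R(y))

\exists s\, \exists x\, \exists u\, \exists y\, (R(x) \lor R(s) \lor R(u) \land \neg R(y))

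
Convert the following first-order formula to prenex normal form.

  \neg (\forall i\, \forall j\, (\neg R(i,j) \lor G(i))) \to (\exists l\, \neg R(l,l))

First replace A → B with ¬A ∨ B.
  \neg \neg (\forall i\, \forall j\, (\neg R(i,j) \lor G(i))) \lor (\exists l\, \neg R(l,l))
Move each ¬ inward, flipping quantifiers it crosses:
  (\forall i\, \forall j\, (\neg R(i,j) \lor G(i))) \lor (\exists l\, \neg R(l,l))
All bound variables are already distinct, so no renaming is needed.
Extract every quantifier outward, since the variables are now distinct and don't occur free across branches:
  \forall i\, \forall j\, \exists l\, (\neg R(i,j) \lor G(i) \lor \neg R(l,l))

\forall i\, \forall j\, \exists l\, (\neg R(i,j) \lor G(i) \lor \neg R(l,l))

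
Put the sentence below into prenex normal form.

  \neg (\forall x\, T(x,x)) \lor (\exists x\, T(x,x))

Drive negations inward (¬∀x A ≡ ∃x ¬A, ¬∃x A ≡ ∀x ¬A, De Morgan for ∧/∨):
  (\exists x\, \neg T(x,x)) \lor (\exists x\, T(x,x))
Standardize variables apart so no two quantifiers bind the same name: x↦z1.
  (\exists x\, \neg T(x,x)) \lor (\exists z1\, T(z1,z1))
Extract every quantifier outward, since the variables are now distinct and don't occur free across branches:
  \exists x\, \exists z1\, (\neg T(x,x) \lor T(z1,z1))

\exists x\, \exists z1\, (\neg T(x,x) \lor T(z1,z1))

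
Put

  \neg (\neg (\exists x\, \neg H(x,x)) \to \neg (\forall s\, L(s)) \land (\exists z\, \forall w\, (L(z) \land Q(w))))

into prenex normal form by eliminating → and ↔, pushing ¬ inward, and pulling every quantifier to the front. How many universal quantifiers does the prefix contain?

3

Eliminate → and ↔ using ¬ and ∨.
  \neg (\neg \neg (\exists x\, \neg H(x,x)) \lor \neg (\forall s\, L(s)) \land (\exists z\, \forall w\, (L(z) \land Q(w))))
Move each ¬ inward, flipping quantifiers it crosses:
  (\forall x\, H(x,x)) \land ((\forall s\, L(s)) \lor (\forall z\, \exists w\, (\neg L(z) \lor \neg Q(w))))
All bound variables are already distinct, so no renaming is needed.
Finally move all quantifiers to the prefix:
  \forall x\, \forall s\, \forall z\, \exists w\, (H(x,x) \land (L(s) \lor \neg L(z) \lor \neg Q(w)))
The prefix is \forall x \forall s \forall z \exists w: 3 universal, 1 existential.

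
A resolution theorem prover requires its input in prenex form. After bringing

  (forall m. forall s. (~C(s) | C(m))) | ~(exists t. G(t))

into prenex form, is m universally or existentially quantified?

universal

Push ¬ through the quantifiers and connectives to reach negation normal form:
  (forall m. forall s. (~C(s) | C(m))) | (forall t. ~G(t))
Finally move all quantifiers to the prefix:
  forall m. forall s. forall t. (~C(s) | C(m) | ~G(t))
The quantifier forall m sits under an even number of negations, so it remains universal.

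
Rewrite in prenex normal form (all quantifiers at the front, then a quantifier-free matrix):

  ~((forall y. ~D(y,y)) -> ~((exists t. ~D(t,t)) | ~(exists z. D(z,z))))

forall y. exists t. forall z. (~D(y,y) & (~D(t,t) | ~D(z,z)))

First replace A → B with ¬A ∨ B.
  ~(~(forall y. ~D(y,y)) | ~((exists t. ~D(t,t)) | ~(exists z. D(z,z))))
Push ¬ through the quantifiers and connectives to reach negation normal form:
  (forall y. ~D(y,y)) & ((exists t. ~D(t,t)) | (forall z. ~D(z,z)))
Extract every quantifier outward, since the variables are now distinct and don't occur free across branches:
  forall y. exists t. forall z. (~D(y,y) & (~D(t,t) | ~D(z,z)))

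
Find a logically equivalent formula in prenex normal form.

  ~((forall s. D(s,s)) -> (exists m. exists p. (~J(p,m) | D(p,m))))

First replace A → B with ¬A ∨ B.
  ~(~(forall s. D(s,s)) | (exists m. exists p. (~J(p,m) | D(p,m))))
Push ¬ through the quantifiers and connectives to reach negation normal form:
  (forall s. D(s,s)) & (forall m. forall p. (J(p,m) & ~D(p,m)))
All bound variables are already distinct, so no renaming is needed.
Pull the quantifiers to the front (each side's bound variable is not free in the other side):
  forall s. forall m. forall p. (D(s,s) & J(p,m) & ~D(p,m))

forall s. forall m. forall p. (D(s,s) & J(p,m) & ~D(p,m))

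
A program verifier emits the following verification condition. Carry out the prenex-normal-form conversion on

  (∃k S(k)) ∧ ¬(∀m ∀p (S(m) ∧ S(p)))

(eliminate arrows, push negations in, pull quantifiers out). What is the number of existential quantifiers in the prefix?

3

Drive negations inward (¬∀x A ≡ ∃x ¬A, ¬∃x A ≡ ∀x ¬A, De Morgan for ∧/∨):
  (∃k S(k)) ∧ (∃m ∃p (¬S(m) ∨ ¬S(p)))
All bound variables are already distinct, so no renaming is needed.
Finally move all quantifiers to the prefix:
  ∃k ∃m ∃p (S(k) ∧ (¬S(m) ∨ ¬S(p)))
The prefix is ∃k ∃m ∃p: 0 universal, 3 existential.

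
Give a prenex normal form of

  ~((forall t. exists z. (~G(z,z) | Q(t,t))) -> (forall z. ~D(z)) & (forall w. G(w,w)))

Rewrite implications/biconditionals: A → B as ¬A ∨ B.
  ~(~(forall t. exists z. (~G(z,z) | Q(t,t))) | (forall z. ~D(z)) & (forall w. G(w,w)))
Drive negations inward (¬∀x A ≡ ∃x ¬A, ¬∃x A ≡ ∀x ¬A, De Morgan for ∧/∨):
  (forall t. exists z. (~G(z,z) | Q(t,t))) & ((exists z. D(z)) | (exists w. ~G(w,w)))
Give each quantifier a distinct variable: z↦y.
  (forall t. exists z. (~G(z,z) | Q(t,t))) & ((exists y. D(y)) | (exists w. ~G(w,w)))
Extract every quantifier outward, since the variables are now distinct and don't occur free across branches:
  forall t. exists z. exists y. exists w. ((~G(z,z) | Q(t,t)) & (D(y) | ~G(w,w)))

forall t. exists z. exists y. exists w. ((~G(z,z) | Q(t,t)) & (D(y) | ~G(w,w)))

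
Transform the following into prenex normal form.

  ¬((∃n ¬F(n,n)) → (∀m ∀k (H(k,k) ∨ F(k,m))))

First replace A → B with ¬A ∨ B.
  ¬(¬(∃n ¬F(n,n)) ∨ (∀m ∀k (H(k,k) ∨ F(k,m))))
Drive negations inward (¬∀x A ≡ ∃x ¬A, ¬∃x A ≡ ∀x ¬A, De Morgan for ∧/∨):
  (∃n ¬F(n,n)) ∧ (∃m ∃k (¬H(k,k) ∧ ¬F(k,m)))
All bound variables are already distinct, so no renaming is needed.
Pull the quantifiers to the front (each side's bound variable is not free in the other side):
  ∃n ∃m ∃k (¬F(n,n) ∧ ¬H(k,k) ∧ ¬F(k,m))

∃n ∃m ∃k (¬F(n,n) ∧ ¬H(k,k) ∧ ¬F(k,m))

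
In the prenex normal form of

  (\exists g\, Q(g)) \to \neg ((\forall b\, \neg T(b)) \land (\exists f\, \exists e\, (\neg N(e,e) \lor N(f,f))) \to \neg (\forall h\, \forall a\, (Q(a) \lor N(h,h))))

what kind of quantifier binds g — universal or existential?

First replace A → B with ¬A ∨ B.
  \neg (\exists g\, Q(g)) \lor \neg (\neg ((\forall b\, \neg T(b)) \land (\exists f\, \exists e\, (\neg N(e,e) \lor N(f,f)))) \lor \neg (\forall h\, \forall a\, (Q(a) \lor N(h,h))))
Push ¬ through the quantifiers and connectives to reach negation normal form:
  (\forall g\, \neg Q(g)) \lor (\forall b\, \neg T(b)) \land (\exists f\, \exists e\, (\neg N(e,e) \lor N(f,f))) \land (\forall h\, \forall a\, (Q(a) \lor N(h,h)))
All bound variables are already distinct, so no renaming is needed.
Finally move all quantifiers to the prefix:
  \forall g\, \forall b\, \exists f\, \exists e\, \forall h\, \forall a\, (\neg Q(g) \lor \neg T(b) \land (\neg N(e,e) \lor N(f,f)) \land (Q(a) \lor N(h,h)))
The quantifier \exists g sits under an odd number of negations (counting the antecedent side of each →), so it flips to \forall g.

universal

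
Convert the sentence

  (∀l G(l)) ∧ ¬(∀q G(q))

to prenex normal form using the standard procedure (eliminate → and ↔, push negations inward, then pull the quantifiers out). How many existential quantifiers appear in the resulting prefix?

1

Push ¬ through the quantifiers and connectives to reach negation normal form:
  (∀l G(l)) ∧ (∃q ¬G(q))
All bound variables are already distinct, so no renaming is needed.
Extract every quantifier outward, since the variables are now distinct and don't occur free across branches:
  ∀l ∃q (G(l) ∧ ¬G(q))
The prefix is ∀l ∃q: 1 universal, 1 existential.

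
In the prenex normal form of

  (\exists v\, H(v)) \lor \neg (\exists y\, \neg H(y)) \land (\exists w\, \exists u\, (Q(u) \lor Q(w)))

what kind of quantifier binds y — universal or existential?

Move each ¬ inward, flipping quantifiers it crosses:
  (\exists v\, H(v)) \lor (\forall y\, H(y)) \land (\exists w\, \exists u\, (Q(u) \lor Q(w)))
Extract every quantifier outward, since the variables are now distinct and don't occur free across branches:
  \exists v\, \forall y\, \exists w\, \exists u\, (H(v) \lor H(y) \land (Q(u) \lor Q(w)))
The quantifier \exists y sits under an odd number of negations, so it flips to \forall y.

universal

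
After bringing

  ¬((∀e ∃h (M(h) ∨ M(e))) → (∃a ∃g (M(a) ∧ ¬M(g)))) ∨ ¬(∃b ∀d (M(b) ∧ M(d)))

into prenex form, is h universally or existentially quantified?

existential

Rewrite implications/biconditionals: A → B as ¬A ∨ B.
  ¬(¬(∀e ∃h (M(h) ∨ M(e))) ∨ (∃a ∃g (M(a) ∧ ¬M(g)))) ∨ ¬(∃b ∀d (M(b) ∧ M(d)))
Drive negations inward (¬∀x A ≡ ∃x ¬A, ¬∃x A ≡ ∀x ¬A, De Morgan for ∧/∨):
  (∀e ∃h (M(h) ∨ M(e))) ∧ (∀a ∀g (¬M(a) ∨ M(g))) ∨ (∀b ∃d (¬M(b) ∨ ¬M(d)))
All bound variables are already distinct, so no renaming is needed.
Pull the quantifiers to the front (each side's bound variable is not free in the other side):
  ∀e ∃h ∀a ∀g ∀b ∃d ((M(h) ∨ M(e)) ∧ (¬M(a) ∨ M(g)) ∨ ¬M(b) ∨ ¬M(d))
The quantifier ∃h sits under an even number of negations (counting the antecedent side of each →), so it remains existential.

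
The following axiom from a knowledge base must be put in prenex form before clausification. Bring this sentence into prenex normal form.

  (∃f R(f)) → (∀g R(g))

∀f ∀g (¬R(f) ∨ R(g))

Rewrite implications/biconditionals: A → B as ¬A ∨ B.
  ¬(∃f R(f)) ∨ (∀g R(g))
Push ¬ through the quantifiers and connectives to reach negation normal form:
  (∀f ¬R(f)) ∨ (∀g R(g))
All bound variables are already distinct, so no renaming is needed.
Finally move all quantifiers to the prefix:
  ∀f ∀g (¬R(f) ∨ R(g))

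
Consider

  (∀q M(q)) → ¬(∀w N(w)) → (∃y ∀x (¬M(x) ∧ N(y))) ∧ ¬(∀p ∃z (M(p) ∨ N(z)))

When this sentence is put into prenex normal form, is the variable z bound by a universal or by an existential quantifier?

Rewrite implications/biconditionals: A → B as ¬A ∨ B.
  ¬(∀q M(q)) ∨ ¬¬(∀w N(w)) ∨ (∃y ∀x (¬M(x) ∧ N(y))) ∧ ¬(∀p ∃z (M(p) ∨ N(z)))
Push ¬ through the quantifiers and connectives to reach negation normal form:
  (∃q ¬M(q)) ∨ (∀w N(w)) ∨ (∃y ∀x (¬M(x) ∧ N(y))) ∧ (∃p ∀z (¬M(p) ∧ ¬N(z)))
All bound variables are already distinct, so no renaming is needed.
Finally move all quantifiers to the prefix:
  ∃q ∀w ∃y ∀x ∃p ∀z (¬M(q) ∨ N(w) ∨ ¬M(x) ∧ N(y) ∧ ¬M(p) ∧ ¬N(z))
The quantifier ∃z sits under an odd number of negations (counting the antecedent side of each →), so it flips to ∀z.

universal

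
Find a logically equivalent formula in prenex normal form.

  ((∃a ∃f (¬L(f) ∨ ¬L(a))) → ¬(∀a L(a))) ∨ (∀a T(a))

∀a ∀f ∃v1 ∀x (L(f) ∧ L(a) ∨ ¬L(v1) ∨ T(x))

First replace A → B with ¬A ∨ B.
  ¬(∃a ∃f (¬L(f) ∨ ¬L(a))) ∨ ¬(∀a L(a)) ∨ (∀a T(a))
Move each ¬ inward, flipping quantifiers it crosses:
  (∀a ∀f (L(f) ∧ L(a))) ∨ (∃a ¬L(a)) ∨ (∀a T(a))
Rename bound variables to avoid capture: a↦v1, a↦x.
  (∀a ∀f (L(f) ∧ L(a))) ∨ (∃v1 ¬L(v1)) ∨ (∀x T(x))
Extract every quantifier outward, since the variables are now distinct and don't occur free across branches:
  ∀a ∀f ∃v1 ∀x (L(f) ∧ L(a) ∨ ¬L(v1) ∨ T(x))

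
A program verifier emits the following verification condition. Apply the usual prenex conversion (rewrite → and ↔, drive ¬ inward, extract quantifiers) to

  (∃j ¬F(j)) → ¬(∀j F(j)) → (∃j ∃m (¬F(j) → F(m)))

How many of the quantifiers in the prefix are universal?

First replace A → B with ¬A ∨ B.
  ¬(∃j ¬F(j)) ∨ ¬¬(∀j F(j)) ∨ (∃j ∃m (¬¬F(j) ∨ F(m)))
Move each ¬ inward, flipping quantifiers it crosses:
  (∀j F(j)) ∨ (∀j F(j)) ∨ (∃j ∃m (F(j) ∨ F(m)))
Rename bound variables to avoid capture: j↦w, j↦y.
  (∀j F(j)) ∨ (∀w F(w)) ∨ (∃y ∃m (F(y) ∨ F(m)))
Finally move all quantifiers to the prefix:
  ∀j ∀w ∃y ∃m (F(j) ∨ F(w) ∨ F(y) ∨ F(m))
The prefix is ∀j ∀w ∃y ∃m: 2 universal, 2 existential.

2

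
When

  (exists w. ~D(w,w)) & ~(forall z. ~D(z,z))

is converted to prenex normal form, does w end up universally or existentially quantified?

Move each ¬ inward, flipping quantifiers it crosses:
  (exists w. ~D(w,w)) & (exists z. D(z,z))
Pull the quantifiers to the front (each side's bound variable is not free in the other side):
  exists w. exists z. (~D(w,w) & D(z,z))
The quantifier exists w sits under an even number of negations, so it remains existential.

existential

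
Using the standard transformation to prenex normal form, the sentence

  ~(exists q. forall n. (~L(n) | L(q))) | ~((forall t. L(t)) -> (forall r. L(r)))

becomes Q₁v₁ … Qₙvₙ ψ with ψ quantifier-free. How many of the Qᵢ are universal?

2

Rewrite implications/biconditionals: A → B as ¬A ∨ B.
  ~(exists q. forall n. (~L(n) | L(q))) | ~(~(forall t. L(t)) | (forall r. L(r)))
Move each ¬ inward, flipping quantifiers it crosses:
  (forall q. exists n. (L(n) & ~L(q))) | (forall t. L(t)) & (exists r. ~L(r))
All bound variables are already distinct, so no renaming is needed.
Extract every quantifier outward, since the variables are now distinct and don't occur free across branches:
  forall q. exists n. forall t. exists r. (L(n) & ~L(q) | L(t) & ~L(r))
The prefix is forall q exists n forall t exists r: 2 universal, 2 existential.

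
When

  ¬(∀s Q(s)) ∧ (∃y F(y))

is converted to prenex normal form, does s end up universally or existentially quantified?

existential

Drive negations inward (¬∀x A ≡ ∃x ¬A, ¬∃x A ≡ ∀x ¬A, De Morgan for ∧/∨):
  (∃s ¬Q(s)) ∧ (∃y F(y))
All bound variables are already distinct, so no renaming is needed.
Extract every quantifier outward, since the variables are now distinct and don't occur free across branches:
  ∃s ∃y (¬Q(s) ∧ F(y))
The quantifier ∀s sits under an odd number of negations, so it flips to ∃s.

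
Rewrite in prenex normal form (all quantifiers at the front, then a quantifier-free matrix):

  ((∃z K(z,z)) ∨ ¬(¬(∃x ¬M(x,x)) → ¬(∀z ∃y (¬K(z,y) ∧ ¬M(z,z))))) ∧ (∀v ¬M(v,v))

Eliminate → and ↔ using ¬ and ∨.
  ((∃z K(z,z)) ∨ ¬(¬¬(∃x ¬M(x,x)) ∨ ¬(∀z ∃y (¬K(z,y) ∧ ¬M(z,z))))) ∧ (∀v ¬M(v,v))
Drive negations inward (¬∀x A ≡ ∃x ¬A, ¬∃x A ≡ ∀x ¬A, De Morgan for ∧/∨):
  ((∃z K(z,z)) ∨ (∀x M(x,x)) ∧ (∀z ∃y (¬K(z,y) ∧ ¬M(z,z)))) ∧ (∀v ¬M(v,v))
Rename bound variables to avoid capture: z↦z1.
  ((∃z K(z,z)) ∨ (∀x M(x,x)) ∧ (∀z1 ∃y (¬K(z1,y) ∧ ¬M(z1,z1)))) ∧ (∀v ¬M(v,v))
Pull the quantifiers to the front (each side's bound variable is not free in the other side):
  ∃z ∀x ∀z1 ∃y ∀v ((K(z,z) ∨ M(x,x) ∧ ¬K(z1,y) ∧ ¬M(z1,z1)) ∧ ¬M(v,v))

∃z ∀x ∀z1 ∃y ∀v ((K(z,z) ∨ M(x,x) ∧ ¬K(z1,y) ∧ ¬M(z1,z1)) ∧ ¬M(v,v))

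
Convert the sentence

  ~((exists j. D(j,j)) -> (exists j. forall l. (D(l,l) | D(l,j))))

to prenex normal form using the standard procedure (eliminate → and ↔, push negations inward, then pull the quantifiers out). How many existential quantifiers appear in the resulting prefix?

2

First replace A → B with ¬A ∨ B.
  ~(~(exists j. D(j,j)) | (exists j. forall l. (D(l,l) | D(l,j))))
Drive negations inward (¬∀x A ≡ ∃x ¬A, ¬∃x A ≡ ∀x ¬A, De Morgan for ∧/∨):
  (exists j. D(j,j)) & (forall j. exists l. (~D(l,l) & ~D(l,j)))
Rename bound variables to avoid capture: j↦y.
  (exists j. D(j,j)) & (forall y. exists l. (~D(l,l) & ~D(l,y)))
Finally move all quantifiers to the prefix:
  exists j. forall y. exists l. (D(j,j) & ~D(l,l) & ~D(l,y))
The prefix is exists j forall y exists l: 1 universal, 2 existential.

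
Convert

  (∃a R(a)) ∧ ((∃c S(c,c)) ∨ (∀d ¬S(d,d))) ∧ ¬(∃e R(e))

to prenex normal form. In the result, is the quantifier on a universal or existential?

Push ¬ through the quantifiers and connectives to reach negation normal form:
  (∃a R(a)) ∧ ((∃c S(c,c)) ∨ (∀d ¬S(d,d))) ∧ (∀e ¬R(e))
All bound variables are already distinct, so no renaming is needed.
Extract every quantifier outward, since the variables are now distinct and don't occur free across branches:
  ∃a ∃c ∀d ∀e (R(a) ∧ (S(c,c) ∨ ¬S(d,d)) ∧ ¬R(e))
The quantifier ∃a sits under an even number of negations, so it remains existential.

existential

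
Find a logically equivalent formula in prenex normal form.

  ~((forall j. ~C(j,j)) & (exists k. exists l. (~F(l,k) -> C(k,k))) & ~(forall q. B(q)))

Eliminate → and ↔ using ¬ and ∨.
  ~((forall j. ~C(j,j)) & (exists k. exists l. (~~F(l,k) | C(k,k))) & ~(forall q. B(q)))
Drive negations inward (¬∀x A ≡ ∃x ¬A, ¬∃x A ≡ ∀x ¬A, De Morgan for ∧/∨):
  (exists j. C(j,j)) | (forall k. forall l. (~F(l,k) & ~C(k,k))) | (forall q. B(q))
Finally move all quantifiers to the prefix:
  exists j. forall k. forall l. forall q. (C(j,j) | ~F(l,k) & ~C(k,k) | B(q))

exists j. forall k. forall l. forall q. (C(j,j) | ~F(l,k) & ~C(k,k) | B(q))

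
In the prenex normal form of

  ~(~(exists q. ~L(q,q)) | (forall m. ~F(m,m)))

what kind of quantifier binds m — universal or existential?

Drive negations inward (¬∀x A ≡ ∃x ¬A, ¬∃x A ≡ ∀x ¬A, De Morgan for ∧/∨):
  (exists q. ~L(q,q)) & (exists m. F(m,m))
All bound variables are already distinct, so no renaming is needed.
Finally move all quantifiers to the prefix:
  exists q. exists m. (~L(q,q) & F(m,m))
The quantifier forall m sits under an odd number of negations, so it flips to exists m.

existential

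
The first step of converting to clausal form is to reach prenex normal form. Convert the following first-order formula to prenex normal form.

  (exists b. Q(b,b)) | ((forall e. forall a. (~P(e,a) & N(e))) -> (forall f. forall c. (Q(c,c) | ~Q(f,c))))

Rewrite implications/biconditionals: A → B as ¬A ∨ B.
  (exists b. Q(b,b)) | ~(forall e. forall a. (~P(e,a) & N(e))) | (forall f. forall c. (Q(c,c) | ~Q(f,c)))
Move each ¬ inward, flipping quantifiers it crosses:
  (exists b. Q(b,b)) | (exists e. exists a. (P(e,a) | ~N(e))) | (forall f. forall c. (Q(c,c) | ~Q(f,c)))
Finally move all quantifiers to the prefix:
  exists b. exists e. exists a. forall f. forall c. (Q(b,b) | P(e,a) | ~N(e) | Q(c,c) | ~Q(f,c))

exists b. exists e. exists a. forall f. forall c. (Q(b,b) | P(e,a) | ~N(e) | Q(c,c) | ~Q(f,c))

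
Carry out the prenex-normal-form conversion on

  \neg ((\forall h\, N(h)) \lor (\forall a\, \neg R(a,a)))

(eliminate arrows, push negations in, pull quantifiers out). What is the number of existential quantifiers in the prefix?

2

Drive negations inward (¬∀x A ≡ ∃x ¬A, ¬∃x A ≡ ∀x ¬A, De Morgan for ∧/∨):
  (\exists h\, \neg N(h)) \land (\exists a\, R(a,a))
Pull the quantifiers to the front (each side's bound variable is not free in the other side):
  \exists h\, \exists a\, (\neg N(h) \land R(a,a))
The prefix is \exists h \exists a: 0 universal, 2 existential.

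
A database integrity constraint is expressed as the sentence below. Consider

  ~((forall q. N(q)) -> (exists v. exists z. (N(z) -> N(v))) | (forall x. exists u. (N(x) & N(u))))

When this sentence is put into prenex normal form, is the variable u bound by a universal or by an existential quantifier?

universal

First replace A → B with ¬A ∨ B.
  ~(~(forall q. N(q)) | (exists v. exists z. (~N(z) | N(v))) | (forall x. exists u. (N(x) & N(u))))
Push ¬ through the quantifiers and connectives to reach negation normal form:
  (forall q. N(q)) & (forall v. forall z. (N(z) & ~N(v))) & (exists x. forall u. (~N(x) | ~N(u)))
All bound variables are already distinct, so no renaming is needed.
Finally move all quantifiers to the prefix:
  forall q. forall v. forall z. exists x. forall u. (N(q) & N(z) & ~N(v) & (~N(x) | ~N(u)))
The quantifier exists u sits under an odd number of negations (counting the antecedent side of each →), so it flips to forall u.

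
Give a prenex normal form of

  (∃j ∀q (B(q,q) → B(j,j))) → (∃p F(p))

Eliminate → and ↔ using ¬ and ∨.
  ¬(∃j ∀q (¬B(q,q) ∨ B(j,j))) ∨ (∃p F(p))
Drive negations inward (¬∀x A ≡ ∃x ¬A, ¬∃x A ≡ ∀x ¬A, De Morgan for ∧/∨):
  (∀j ∃q (B(q,q) ∧ ¬B(j,j))) ∨ (∃p F(p))
Pull the quantifiers to the front (each side's bound variable is not free in the other side):
  ∀j ∃q ∃p (B(q,q) ∧ ¬B(j,j) ∨ F(p))

∀j ∃q ∃p (B(q,q) ∧ ¬B(j,j) ∨ F(p))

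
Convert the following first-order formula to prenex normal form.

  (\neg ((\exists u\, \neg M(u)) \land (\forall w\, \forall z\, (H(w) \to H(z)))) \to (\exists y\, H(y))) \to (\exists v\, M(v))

Eliminate → and ↔ using ¬ and ∨.
  \neg (\neg \neg ((\exists u\, \neg M(u)) \land (\forall w\, \forall z\, (\neg H(w) \lor H(z)))) \lor (\exists y\, H(y))) \lor (\exists v\, M(v))
Drive negations inward (¬∀x A ≡ ∃x ¬A, ¬∃x A ≡ ∀x ¬A, De Morgan for ∧/∨):
  ((\forall u\, M(u)) \lor (\exists w\, \exists z\, (H(w) \land \neg H(z)))) \land (\forall y\, \neg H(y)) \lor (\exists v\, M(v))
All bound variables are already distinct, so no renaming is needed.
Extract every quantifier outward, since the variables are now distinct and don't occur free across branches:
  \forall u\, \exists w\, \exists z\, \forall y\, \exists v\, ((M(u) \lor H(w) \land \neg H(z)) \land \neg H(y) \lor M(v))

\forall u\, \exists w\, \exists z\, \forall y\, \exists v\, ((M(u) \lor H(w) \land \neg H(z)) \land \neg H(y) \lor M(v))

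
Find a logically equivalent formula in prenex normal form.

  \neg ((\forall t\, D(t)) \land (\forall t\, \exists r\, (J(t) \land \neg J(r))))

Drive negations inward (¬∀x A ≡ ∃x ¬A, ¬∃x A ≡ ∀x ¬A, De Morgan for ∧/∨):
  (\exists t\, \neg D(t)) \lor (\exists t\, \forall r\, (\neg J(t) \lor J(r)))
Give each quantifier a distinct variable: t↦y.
  (\exists t\, \neg D(t)) \lor (\exists y\, \forall r\, (\neg J(y) \lor J(r)))
Finally move all quantifiers to the prefix:
  \exists t\, \exists y\, \forall r\, (\neg D(t) \lor \neg J(y) \lor J(r))

\exists t\, \exists y\, \forall r\, (\neg D(t) \lor \neg J(y) \lor J(r))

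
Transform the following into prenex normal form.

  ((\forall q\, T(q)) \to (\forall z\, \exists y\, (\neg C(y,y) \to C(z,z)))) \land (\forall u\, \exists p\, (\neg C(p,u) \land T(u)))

\exists q\, \forall z\, \exists y\, \forall u\, \exists p\, ((\neg T(q) \lor C(y,y) \lor C(z,z)) \land \neg C(p,u) \land T(u))

Rewrite implications/biconditionals: A → B as ¬A ∨ B.
  (\neg (\forall q\, T(q)) \lor (\forall z\, \exists y\, (\neg \neg C(y,y) \lor C(z,z)))) \land (\forall u\, \exists p\, (\neg C(p,u) \land T(u)))
Drive negations inward (¬∀x A ≡ ∃x ¬A, ¬∃x A ≡ ∀x ¬A, De Morgan for ∧/∨):
  ((\exists q\, \neg T(q)) \lor (\forall z\, \exists y\, (C(y,y) \lor C(z,z)))) \land (\forall u\, \exists p\, (\neg C(p,u) \land T(u)))
Extract every quantifier outward, since the variables are now distinct and don't occur free across branches:
  \exists q\, \forall z\, \exists y\, \forall u\, \exists p\, ((\neg T(q) \lor C(y,y) \lor C(z,z)) \land \neg C(p,u) \land T(u))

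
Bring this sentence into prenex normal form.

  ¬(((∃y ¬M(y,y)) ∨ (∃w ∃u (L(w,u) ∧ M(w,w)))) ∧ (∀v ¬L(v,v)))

∀y ∀w ∀u ∃v (M(y,y) ∧ (¬L(w,u) ∨ ¬M(w,w)) ∨ L(v,v))

Move each ¬ inward, flipping quantifiers it crosses:
  (∀y M(y,y)) ∧ (∀w ∀u (¬L(w,u) ∨ ¬M(w,w))) ∨ (∃v L(v,v))
Extract every quantifier outward, since the variables are now distinct and don't occur free across branches:
  ∀y ∀w ∀u ∃v (M(y,y) ∧ (¬L(w,u) ∨ ¬M(w,w)) ∨ L(v,v))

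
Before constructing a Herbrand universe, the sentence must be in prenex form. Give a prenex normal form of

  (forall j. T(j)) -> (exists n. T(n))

Eliminate → and ↔ using ¬ and ∨.
  ~(forall j. T(j)) | (exists n. T(n))
Move each ¬ inward, flipping quantifiers it crosses:
  (exists j. ~T(j)) | (exists n. T(n))
Pull the quantifiers to the front (each side's bound variable is not free in the other side):
  exists j. exists n. (~T(j) | T(n))

exists j. exists n. (~T(j) | T(n))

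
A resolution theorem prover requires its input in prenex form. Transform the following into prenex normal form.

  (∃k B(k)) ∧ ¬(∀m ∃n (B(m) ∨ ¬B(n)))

Drive negations inward (¬∀x A ≡ ∃x ¬A, ¬∃x A ≡ ∀x ¬A, De Morgan for ∧/∨):
  (∃k B(k)) ∧ (∃m ∀n (¬B(m) ∧ B(n)))
All bound variables are already distinct, so no renaming is needed.
Pull the quantifiers to the front (each side's bound variable is not free in the other side):
  ∃k ∃m ∀n (B(k) ∧ ¬B(m) ∧ B(n))

∃k ∃m ∀n (B(k) ∧ ¬B(m) ∧ B(n))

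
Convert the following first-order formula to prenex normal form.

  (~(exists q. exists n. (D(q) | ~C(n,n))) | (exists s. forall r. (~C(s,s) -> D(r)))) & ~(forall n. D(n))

forall q. forall n. exists s. forall r. exists a. ((~D(q) & C(n,n) | C(s,s) | D(r)) & ~D(a))

Eliminate → and ↔ using ¬ and ∨.
  (~(exists q. exists n. (D(q) | ~C(n,n))) | (exists s. forall r. (~~C(s,s) | D(r)))) & ~(forall n. D(n))
Move each ¬ inward, flipping quantifiers it crosses:
  ((forall q. forall n. (~D(q) & C(n,n))) | (exists s. forall r. (C(s,s) | D(r)))) & (exists n. ~D(n))
Give each quantifier a distinct variable: n↦a.
  ((forall q. forall n. (~D(q) & C(n,n))) | (exists s. forall r. (C(s,s) | D(r)))) & (exists a. ~D(a))
Finally move all quantifiers to the prefix:
  forall q. forall n. exists s. forall r. exists a. ((~D(q) & C(n,n) | C(s,s) | D(r)) & ~D(a))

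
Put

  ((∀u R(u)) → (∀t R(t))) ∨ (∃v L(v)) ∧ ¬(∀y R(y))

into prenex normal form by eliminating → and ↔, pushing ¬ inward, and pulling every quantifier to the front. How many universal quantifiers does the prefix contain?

1

First replace A → B with ¬A ∨ B.
  ¬(∀u R(u)) ∨ (∀t R(t)) ∨ (∃v L(v)) ∧ ¬(∀y R(y))
Drive negations inward (¬∀x A ≡ ∃x ¬A, ¬∃x A ≡ ∀x ¬A, De Morgan for ∧/∨):
  (∃u ¬R(u)) ∨ (∀t R(t)) ∨ (∃v L(v)) ∧ (∃y ¬R(y))
Pull the quantifiers to the front (each side's bound variable is not free in the other side):
  ∃u ∀t ∃v ∃y (¬R(u) ∨ R(t) ∨ L(v) ∧ ¬R(y))
The prefix is ∃u ∀t ∃v ∃y: 1 universal, 3 existential.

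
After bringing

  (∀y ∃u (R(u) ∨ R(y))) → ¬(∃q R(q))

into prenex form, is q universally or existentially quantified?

Eliminate → and ↔ using ¬ and ∨.
  ¬(∀y ∃u (R(u) ∨ R(y))) ∨ ¬(∃q R(q))
Push ¬ through the quantifiers and connectives to reach negation normal form:
  (∃y ∀u (¬R(u) ∧ ¬R(y))) ∨ (∀q ¬R(q))
All bound variables are already distinct, so no renaming is needed.
Extract every quantifier outward, since the variables are now distinct and don't occur free across branches:
  ∃y ∀u ∀q (¬R(u) ∧ ¬R(y) ∨ ¬R(q))
The quantifier ∃q sits under an odd number of negations (counting the antecedent side of each →), so it flips to ∀q.

universal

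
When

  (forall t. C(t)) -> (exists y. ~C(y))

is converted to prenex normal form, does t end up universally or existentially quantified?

existential

Rewrite implications/biconditionals: A → B as ¬A ∨ B.
  ~(forall t. C(t)) | (exists y. ~C(y))
Move each ¬ inward, flipping quantifiers it crosses:
  (exists t. ~C(t)) | (exists y. ~C(y))
All bound variables are already distinct, so no renaming is needed.
Finally move all quantifiers to the prefix:
  exists t. exists y. (~C(t) | ~C(y))
The quantifier forall t sits under an odd number of negations (counting the antecedent side of each →), so it flips to exists t.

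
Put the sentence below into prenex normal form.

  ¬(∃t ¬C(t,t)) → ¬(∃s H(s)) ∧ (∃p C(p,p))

∃t ∀s ∃p (¬C(t,t) ∨ ¬H(s) ∧ C(p,p))

Eliminate → and ↔ using ¬ and ∨.
  ¬¬(∃t ¬C(t,t)) ∨ ¬(∃s H(s)) ∧ (∃p C(p,p))
Drive negations inward (¬∀x A ≡ ∃x ¬A, ¬∃x A ≡ ∀x ¬A, De Morgan for ∧/∨):
  (∃t ¬C(t,t)) ∨ (∀s ¬H(s)) ∧ (∃p C(p,p))
Extract every quantifier outward, since the variables are now distinct and don't occur free across branches:
  ∃t ∀s ∃p (¬C(t,t) ∨ ¬H(s) ∧ C(p,p))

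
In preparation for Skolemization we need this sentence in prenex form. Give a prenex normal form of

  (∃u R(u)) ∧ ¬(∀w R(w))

∃u ∃w (R(u) ∧ ¬R(w))

Drive negations inward (¬∀x A ≡ ∃x ¬A, ¬∃x A ≡ ∀x ¬A, De Morgan for ∧/∨):
  (∃u R(u)) ∧ (∃w ¬R(w))
All bound variables are already distinct, so no renaming is needed.
Pull the quantifiers to the front (each side's bound variable is not free in the other side):
  ∃u ∃w (R(u) ∧ ¬R(w))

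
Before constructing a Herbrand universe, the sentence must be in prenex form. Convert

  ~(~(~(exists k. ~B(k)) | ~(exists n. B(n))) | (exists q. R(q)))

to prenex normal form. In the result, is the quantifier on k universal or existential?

Push ¬ through the quantifiers and connectives to reach negation normal form:
  ((forall k. B(k)) | (forall n. ~B(n))) & (forall q. ~R(q))
Extract every quantifier outward, since the variables are now distinct and don't occur free across branches:
  forall k. forall n. forall q. ((B(k) | ~B(n)) & ~R(q))
The quantifier exists k sits under an odd number of negations, so it flips to forall k.

universal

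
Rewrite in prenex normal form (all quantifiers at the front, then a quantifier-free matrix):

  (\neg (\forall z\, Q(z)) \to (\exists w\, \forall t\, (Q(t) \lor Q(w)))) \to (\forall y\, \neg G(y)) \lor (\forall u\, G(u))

Eliminate → and ↔ using ¬ and ∨.
  \neg (\neg \neg (\forall z\, Q(z)) \lor (\exists w\, \forall t\, (Q(t) \lor Q(w)))) \lor (\forall y\, \neg G(y)) \lor (\forall u\, G(u))
Move each ¬ inward, flipping quantifiers it crosses:
  (\exists z\, \neg Q(z)) \land (\forall w\, \exists t\, (\neg Q(t) \land \neg Q(w))) \lor (\forall y\, \neg G(y)) \lor (\forall u\, G(u))
All bound variables are already distinct, so no renaming is needed.
Extract every quantifier outward, since the variables are now distinct and don't occur free across branches:
  \exists z\, \forall w\, \exists t\, \forall y\, \forall u\, (\neg Q(z) \land \neg Q(t) \land \neg Q(w) \lor \neg G(y) \lor G(u))

\exists z\, \forall w\, \exists t\, \forall y\, \forall u\, (\neg Q(z) \land \neg Q(t) \land \neg Q(w) \lor \neg G(y) \lor G(u))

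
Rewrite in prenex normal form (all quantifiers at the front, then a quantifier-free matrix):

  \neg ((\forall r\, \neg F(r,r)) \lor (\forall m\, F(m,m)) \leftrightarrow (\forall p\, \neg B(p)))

Rewrite implications/biconditionals: A → B as ¬A ∨ B; A ↔ B as (¬A ∨ B) ∧ (¬B ∨ A).
  \neg ((\neg ((\forall r\, \neg F(r,r)) \lor (\forall m\, F(m,m))) \lor (\forall p\, \neg B(p))) \land (\neg (\forall p\, \neg B(p)) \lor (\forall r\, \neg F(r,r)) \lor (\forall m\, F(m,m))))
Move each ¬ inward, flipping quantifiers it crosses:
  ((\forall r\, \neg F(r,r)) \lor (\forall m\, F(m,m))) \land (\exists p\, B(p)) \lor (\forall p\, \neg B(p)) \land (\exists r\, F(r,r)) \land (\exists m\, \neg F(m,m))
Give each quantifier a distinct variable: p↦y1, r↦z, m↦v1.
  ((\forall r\, \neg F(r,r)) \lor (\forall m\, F(m,m))) \land (\exists p\, B(p)) \lor (\forall y1\, \neg B(y1)) \land (\exists z\, F(z,z)) \land (\exists v1\, \neg F(v1,v1))
Finally move all quantifiers to the prefix:
  \forall r\, \forall m\, \exists p\, \forall y1\, \exists z\, \exists v1\, ((\neg F(r,r) \lor F(m,m)) \land B(p) \lor \neg B(y1) \land F(z,z) \land \neg F(v1,v1))

\forall r\, \forall m\, \exists p\, \forall y1\, \exists z\, \exists v1\, ((\neg F(r,r) \lor F(m,m)) \land B(p) \lor \neg B(y1) \land F(z,z) \land \neg F(v1,v1))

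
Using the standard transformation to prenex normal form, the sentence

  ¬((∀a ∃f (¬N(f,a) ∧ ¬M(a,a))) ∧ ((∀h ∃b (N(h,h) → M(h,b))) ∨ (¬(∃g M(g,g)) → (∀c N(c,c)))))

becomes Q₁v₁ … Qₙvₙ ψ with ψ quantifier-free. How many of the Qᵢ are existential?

3

Eliminate → and ↔ using ¬ and ∨.
  ¬((∀a ∃f (¬N(f,a) ∧ ¬M(a,a))) ∧ ((∀h ∃b (¬N(h,h) ∨ M(h,b))) ∨ ¬¬(∃g M(g,g)) ∨ (∀c N(c,c))))
Move each ¬ inward, flipping quantifiers it crosses:
  (∃a ∀f (N(f,a) ∨ M(a,a))) ∨ (∃h ∀b (N(h,h) ∧ ¬M(h,b))) ∧ (∀g ¬M(g,g)) ∧ (∃c ¬N(c,c))
Extract every quantifier outward, since the variables are now distinct and don't occur free across branches:
  ∃a ∀f ∃h ∀b ∀g ∃c (N(f,a) ∨ M(a,a) ∨ N(h,h) ∧ ¬M(h,b) ∧ ¬M(g,g) ∧ ¬N(c,c))
The prefix is ∃a ∀f ∃h ∀b ∀g ∃c: 3 universal, 3 existential.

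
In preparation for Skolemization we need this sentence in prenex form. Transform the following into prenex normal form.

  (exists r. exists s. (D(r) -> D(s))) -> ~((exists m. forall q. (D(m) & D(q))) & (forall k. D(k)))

forall r. forall s. forall m. exists q. exists k. (D(r) & ~D(s) | ~D(m) | ~D(q) | ~D(k))

Rewrite implications/biconditionals: A → B as ¬A ∨ B.
  ~(exists r. exists s. (~D(r) | D(s))) | ~((exists m. forall q. (D(m) & D(q))) & (forall k. D(k)))
Push ¬ through the quantifiers and connectives to reach negation normal form:
  (forall r. forall s. (D(r) & ~D(s))) | (forall m. exists q. (~D(m) | ~D(q))) | (exists k. ~D(k))
All bound variables are already distinct, so no renaming is needed.
Extract every quantifier outward, since the variables are now distinct and don't occur free across branches:
  forall r. forall s. forall m. exists q. exists k. (D(r) & ~D(s) | ~D(m) | ~D(q) | ~D(k))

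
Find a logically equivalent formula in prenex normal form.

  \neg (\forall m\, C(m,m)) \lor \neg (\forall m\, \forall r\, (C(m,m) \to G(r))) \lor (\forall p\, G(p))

First replace A → B with ¬A ∨ B.
  \neg (\forall m\, C(m,m)) \lor \neg (\forall m\, \forall r\, (\neg C(m,m) \lor G(r))) \lor (\forall p\, G(p))
Move each ¬ inward, flipping quantifiers it crosses:
  (\exists m\, \neg C(m,m)) \lor (\exists m\, \exists r\, (C(m,m) \land \neg G(r))) \lor (\forall p\, G(p))
Standardize variables apart so no two quantifiers bind the same name: m↦v.
  (\exists m\, \neg C(m,m)) \lor (\exists v\, \exists r\, (C(v,v) \land \neg G(r))) \lor (\forall p\, G(p))
Extract every quantifier outward, since the variables are now distinct and don't occur free across branches:
  \exists m\, \exists v\, \exists r\, \forall p\, (\neg C(m,m) \lor C(v,v) \land \neg G(r) \lor G(p))

\exists m\, \exists v\, \exists r\, \forall p\, (\neg C(m,m) \lor C(v,v) \land \neg G(r) \lor G(p))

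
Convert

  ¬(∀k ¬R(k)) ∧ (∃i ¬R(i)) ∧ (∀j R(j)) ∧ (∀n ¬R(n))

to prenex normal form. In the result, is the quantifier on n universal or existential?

Move each ¬ inward, flipping quantifiers it crosses:
  (∃k R(k)) ∧ (∃i ¬R(i)) ∧ (∀j R(j)) ∧ (∀n ¬R(n))
All bound variables are already distinct, so no renaming is needed.
Extract every quantifier outward, since the variables are now distinct and don't occur free across branches:
  ∃k ∃i ∀j ∀n (R(k) ∧ ¬R(i) ∧ R(j) ∧ ¬R(n))
The quantifier ∀n sits under an even number of negations, so it remains universal.

universal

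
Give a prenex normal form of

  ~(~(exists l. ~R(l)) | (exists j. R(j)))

Push ¬ through the quantifiers and connectives to reach negation normal form:
  (exists l. ~R(l)) & (forall j. ~R(j))
Finally move all quantifiers to the prefix:
  exists l. forall j. (~R(l) & ~R(j))

exists l. forall j. (~R(l) & ~R(j))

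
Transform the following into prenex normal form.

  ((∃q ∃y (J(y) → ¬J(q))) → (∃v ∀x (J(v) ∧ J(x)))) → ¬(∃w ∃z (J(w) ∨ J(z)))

∃q ∃y ∀v ∃x ∀w ∀z ((¬J(y) ∨ ¬J(q)) ∧ (¬J(v) ∨ ¬J(x)) ∨ ¬J(w) ∧ ¬J(z))

Eliminate → and ↔ using ¬ and ∨.
  ¬(¬(∃q ∃y (¬J(y) ∨ ¬J(q))) ∨ (∃v ∀x (J(v) ∧ J(x)))) ∨ ¬(∃w ∃z (J(w) ∨ J(z)))
Drive negations inward (¬∀x A ≡ ∃x ¬A, ¬∃x A ≡ ∀x ¬A, De Morgan for ∧/∨):
  (∃q ∃y (¬J(y) ∨ ¬J(q))) ∧ (∀v ∃x (¬J(v) ∨ ¬J(x))) ∨ (∀w ∀z (¬J(w) ∧ ¬J(z)))
All bound variables are already distinct, so no renaming is needed.
Pull the quantifiers to the front (each side's bound variable is not free in the other side):
  ∃q ∃y ∀v ∃x ∀w ∀z ((¬J(y) ∨ ¬J(q)) ∧ (¬J(v) ∨ ¬J(x)) ∨ ¬J(w) ∧ ¬J(z))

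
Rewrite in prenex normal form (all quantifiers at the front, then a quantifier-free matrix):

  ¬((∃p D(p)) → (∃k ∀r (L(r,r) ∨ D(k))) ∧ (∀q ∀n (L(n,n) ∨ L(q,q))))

∃p ∀k ∃r ∃q ∃n (D(p) ∧ (¬L(r,r) ∧ ¬D(k) ∨ ¬L(n,n) ∧ ¬L(q,q)))

Eliminate → and ↔ using ¬ and ∨.
  ¬(¬(∃p D(p)) ∨ (∃k ∀r (L(r,r) ∨ D(k))) ∧ (∀q ∀n (L(n,n) ∨ L(q,q))))
Push ¬ through the quantifiers and connectives to reach negation normal form:
  (∃p D(p)) ∧ ((∀k ∃r (¬L(r,r) ∧ ¬D(k))) ∨ (∃q ∃n (¬L(n,n) ∧ ¬L(q,q))))
All bound variables are already distinct, so no renaming is needed.
Extract every quantifier outward, since the variables are now distinct and don't occur free across branches:
  ∃p ∀k ∃r ∃q ∃n (D(p) ∧ (¬L(r,r) ∧ ¬D(k) ∨ ¬L(n,n) ∧ ¬L(q,q)))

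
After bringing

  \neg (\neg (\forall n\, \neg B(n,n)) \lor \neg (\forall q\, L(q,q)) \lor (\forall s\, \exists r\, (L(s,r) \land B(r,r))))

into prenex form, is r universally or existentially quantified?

universal

Drive negations inward (¬∀x A ≡ ∃x ¬A, ¬∃x A ≡ ∀x ¬A, De Morgan for ∧/∨):
  (\forall n\, \neg B(n,n)) \land (\forall q\, L(q,q)) \land (\exists s\, \forall r\, (\neg L(s,r) \lor \neg B(r,r)))
All bound variables are already distinct, so no renaming is needed.
Extract every quantifier outward, since the variables are now distinct and don't occur free across branches:
  \forall n\, \forall q\, \exists s\, \forall r\, (\neg B(n,n) \land L(q,q) \land (\neg L(s,r) \lor \neg B(r,r)))
The quantifier \exists r sits under an odd number of negations, so it flips to \forall r.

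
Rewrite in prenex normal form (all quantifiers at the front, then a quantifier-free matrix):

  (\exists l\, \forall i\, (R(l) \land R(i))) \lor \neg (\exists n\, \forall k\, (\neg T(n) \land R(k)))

Move each ¬ inward, flipping quantifiers it crosses:
  (\exists l\, \forall i\, (R(l) \land R(i))) \lor (\forall n\, \exists k\, (T(n) \lor \neg R(k)))
All bound variables are already distinct, so no renaming is needed.
Finally move all quantifiers to the prefix:
  \exists l\, \forall i\, \forall n\, \exists k\, (R(l) \land R(i) \lor T(n) \lor \neg R(k))

\exists l\, \forall i\, \forall n\, \exists k\, (R(l) \land R(i) \lor T(n) \lor \neg R(k))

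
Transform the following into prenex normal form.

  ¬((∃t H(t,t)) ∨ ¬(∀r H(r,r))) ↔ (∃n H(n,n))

Eliminate → and ↔ using ¬ and ∨; A ↔ B as (¬A ∨ B) ∧ (¬B ∨ A).
  (¬¬((∃t H(t,t)) ∨ ¬(∀r H(r,r))) ∨ (∃n H(n,n))) ∧ (¬(∃n H(n,n)) ∨ ¬((∃t H(t,t)) ∨ ¬(∀r H(r,r))))
Move each ¬ inward, flipping quantifiers it crosses:
  ((∃t H(t,t)) ∨ (∃r ¬H(r,r)) ∨ (∃n H(n,n))) ∧ ((∀n ¬H(n,n)) ∨ (∀t ¬H(t,t)) ∧ (∀r H(r,r)))
Rename bound variables to avoid capture: n↦p, t↦w1, r↦z1.
  ((∃t H(t,t)) ∨ (∃r ¬H(r,r)) ∨ (∃n H(n,n))) ∧ ((∀p ¬H(p,p)) ∨ (∀w1 ¬H(w1,w1)) ∧ (∀z1 H(z1,z1)))
Finally move all quantifiers to the prefix:
  ∃t ∃r ∃n ∀p ∀w1 ∀z1 ((H(t,t) ∨ ¬H(r,r) ∨ H(n,n)) ∧ (¬H(p,p) ∨ ¬H(w1,w1) ∧ H(z1,z1)))

∃t ∃r ∃n ∀p ∀w1 ∀z1 ((H(t,t) ∨ ¬H(r,r) ∨ H(n,n)) ∧ (¬H(p,p) ∨ ¬H(w1,w1) ∧ H(z1,z1)))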